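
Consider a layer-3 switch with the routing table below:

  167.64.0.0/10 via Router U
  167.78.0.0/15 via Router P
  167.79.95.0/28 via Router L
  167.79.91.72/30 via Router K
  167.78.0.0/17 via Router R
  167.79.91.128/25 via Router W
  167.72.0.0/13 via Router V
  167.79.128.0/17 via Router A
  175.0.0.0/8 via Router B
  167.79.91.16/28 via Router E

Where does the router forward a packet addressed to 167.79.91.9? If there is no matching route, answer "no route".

Router P

Routes whose prefix contains 167.79.91.9:
  167.64.0.0/10 (167.64.0.0 - 167.127.255.255) -> Router U
  167.72.0.0/13 (167.72.0.0 - 167.79.255.255) -> Router V
  167.78.0.0/15 (167.78.0.0 - 167.79.255.255) -> Router P
More-specific entries that do NOT match:
  167.79.91.72/30 (167.79.91.72 - 167.79.91.75) does not contain 167.79.91.9
  167.79.95.0/28 (167.79.95.0 - 167.79.95.15) does not contain 167.79.91.9
  167.79.91.16/28 (167.79.91.16 - 167.79.91.31) does not contain 167.79.91.9
  167.79.91.128/25 (167.79.91.128 - 167.79.91.255) does not contain 167.79.91.9
  167.78.0.0/17 (167.78.0.0 - 167.78.127.255) does not contain 167.79.91.9
  167.79.128.0/17 (167.79.128.0 - 167.79.255.255) does not contain 167.79.91.9
Longest matching prefix is /15 -> next hop Router P.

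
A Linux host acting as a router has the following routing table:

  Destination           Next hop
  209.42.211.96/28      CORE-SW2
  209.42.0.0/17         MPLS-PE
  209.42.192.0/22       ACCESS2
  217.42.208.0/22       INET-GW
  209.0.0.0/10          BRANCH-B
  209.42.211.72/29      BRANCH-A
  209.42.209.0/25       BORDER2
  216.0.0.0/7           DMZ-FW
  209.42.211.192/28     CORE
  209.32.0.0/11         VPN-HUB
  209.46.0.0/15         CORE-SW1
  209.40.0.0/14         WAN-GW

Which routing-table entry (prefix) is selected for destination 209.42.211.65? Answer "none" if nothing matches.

Entries matching 209.42.211.65:
  209.0.0.0/10 (209.0.0.0 - 209.63.255.255)
  209.32.0.0/11 (209.32.0.0 - 209.63.255.255)
  209.40.0.0/14 (209.40.0.0 - 209.43.255.255)
Most specific is 209.40.0.0/14.

209.40.0.0/14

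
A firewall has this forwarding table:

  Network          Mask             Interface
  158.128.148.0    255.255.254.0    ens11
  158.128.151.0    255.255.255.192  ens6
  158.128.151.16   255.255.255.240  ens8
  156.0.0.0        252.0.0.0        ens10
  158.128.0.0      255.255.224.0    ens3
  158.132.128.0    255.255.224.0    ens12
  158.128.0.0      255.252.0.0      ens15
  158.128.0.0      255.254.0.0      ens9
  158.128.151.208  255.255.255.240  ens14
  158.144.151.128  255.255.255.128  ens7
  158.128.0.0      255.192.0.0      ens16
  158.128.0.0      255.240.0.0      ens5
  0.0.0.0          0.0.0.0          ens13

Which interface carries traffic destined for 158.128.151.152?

ens9

Routes whose prefix contains 158.128.151.152:
  0.0.0.0/0 (default, matches everything) -> ens13
  156.0.0.0/6 (156.0.0.0 - 159.255.255.255) -> ens10
  158.128.0.0/10 (158.128.0.0 - 158.191.255.255) -> ens16
  158.128.0.0/12 (158.128.0.0 - 158.143.255.255) -> ens5
  158.128.0.0/14 (158.128.0.0 - 158.131.255.255) -> ens15
  158.128.0.0/15 (158.128.0.0 - 158.129.255.255) -> ens9
More-specific entries that do NOT match:
  158.128.151.16/28 (158.128.151.16 - 158.128.151.31) does not contain 158.128.151.152
  158.128.151.208/28 (158.128.151.208 - 158.128.151.223) does not contain 158.128.151.152
  158.128.151.0/26 (158.128.151.0 - 158.128.151.63) does not contain 158.128.151.152
  158.144.151.128/25 (158.144.151.128 - 158.144.151.255) does not contain 158.128.151.152
  158.128.148.0/23 (158.128.148.0 - 158.128.149.255) does not contain 158.128.151.152
  158.128.0.0/19 (158.128.0.0 - 158.128.31.255) does not contain 158.128.151.152
  158.132.128.0/19 (158.132.128.0 - 158.132.159.255) does not contain 158.128.151.152
Longest matching prefix is /15 -> interface ens9.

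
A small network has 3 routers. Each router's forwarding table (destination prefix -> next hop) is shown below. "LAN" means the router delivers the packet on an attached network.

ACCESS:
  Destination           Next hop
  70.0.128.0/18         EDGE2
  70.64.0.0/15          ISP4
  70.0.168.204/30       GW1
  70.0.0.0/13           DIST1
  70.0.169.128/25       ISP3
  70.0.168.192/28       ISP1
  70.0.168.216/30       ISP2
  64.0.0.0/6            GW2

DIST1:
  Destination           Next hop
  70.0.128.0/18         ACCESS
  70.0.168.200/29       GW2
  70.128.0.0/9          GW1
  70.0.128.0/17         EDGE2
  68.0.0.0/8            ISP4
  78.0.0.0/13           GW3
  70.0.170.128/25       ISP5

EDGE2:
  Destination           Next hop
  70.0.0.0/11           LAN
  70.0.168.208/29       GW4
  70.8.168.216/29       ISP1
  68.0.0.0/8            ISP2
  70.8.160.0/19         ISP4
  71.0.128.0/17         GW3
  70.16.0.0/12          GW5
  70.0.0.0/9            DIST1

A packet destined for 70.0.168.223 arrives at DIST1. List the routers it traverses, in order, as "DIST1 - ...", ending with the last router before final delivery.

At DIST1: longest match for 70.0.168.223 is 70.0.128.0/18 -> ACCESS
At ACCESS: longest match for 70.0.168.223 is 70.0.128.0/18 -> EDGE2
At EDGE2: longest match for 70.0.168.223 is 70.0.0.0/11 -> LAN

DIST1 - ACCESS - EDGE2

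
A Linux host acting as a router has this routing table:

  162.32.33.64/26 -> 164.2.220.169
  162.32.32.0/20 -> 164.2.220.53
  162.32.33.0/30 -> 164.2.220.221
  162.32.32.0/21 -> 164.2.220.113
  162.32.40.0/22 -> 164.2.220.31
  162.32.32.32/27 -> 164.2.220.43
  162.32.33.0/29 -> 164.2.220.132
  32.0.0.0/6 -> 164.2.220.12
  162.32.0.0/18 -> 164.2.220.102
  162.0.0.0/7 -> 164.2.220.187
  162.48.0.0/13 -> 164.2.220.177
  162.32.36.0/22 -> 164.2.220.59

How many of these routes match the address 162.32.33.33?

4

Prefixes containing 162.32.33.33:
  162.0.0.0/7 (162.0.0.0 - 163.255.255.255)
  162.32.0.0/18 (162.32.0.0 - 162.32.63.255)
  162.32.32.0/20 (162.32.32.0 - 162.32.47.255)
  162.32.32.0/21 (162.32.32.0 - 162.32.39.255)
Total matching entries: 4.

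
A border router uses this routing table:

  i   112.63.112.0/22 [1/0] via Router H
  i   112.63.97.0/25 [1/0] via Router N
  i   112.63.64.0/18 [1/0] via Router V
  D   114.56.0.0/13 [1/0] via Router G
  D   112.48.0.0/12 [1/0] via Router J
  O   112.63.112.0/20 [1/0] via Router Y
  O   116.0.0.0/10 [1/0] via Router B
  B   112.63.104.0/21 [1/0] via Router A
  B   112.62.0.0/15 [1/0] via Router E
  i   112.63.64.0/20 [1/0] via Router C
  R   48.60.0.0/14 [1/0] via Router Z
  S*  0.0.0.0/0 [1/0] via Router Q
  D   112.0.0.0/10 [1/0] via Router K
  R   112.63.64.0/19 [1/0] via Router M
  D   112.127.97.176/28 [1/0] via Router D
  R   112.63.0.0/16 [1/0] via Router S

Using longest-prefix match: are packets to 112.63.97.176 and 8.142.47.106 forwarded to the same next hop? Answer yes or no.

112.63.97.176: longest match 112.63.64.0/18 -> Router V
8.142.47.106: longest match 0.0.0.0/0 -> Router Q

no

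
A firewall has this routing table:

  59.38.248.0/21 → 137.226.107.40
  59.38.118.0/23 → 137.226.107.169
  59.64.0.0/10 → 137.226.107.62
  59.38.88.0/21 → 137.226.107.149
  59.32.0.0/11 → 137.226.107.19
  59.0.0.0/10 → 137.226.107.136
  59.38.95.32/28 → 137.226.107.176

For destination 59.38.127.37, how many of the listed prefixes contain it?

Prefixes containing 59.38.127.37:
  59.0.0.0/10 (59.0.0.0 - 59.63.255.255)
  59.32.0.0/11 (59.32.0.0 - 59.63.255.255)
Total matching entries: 2.

2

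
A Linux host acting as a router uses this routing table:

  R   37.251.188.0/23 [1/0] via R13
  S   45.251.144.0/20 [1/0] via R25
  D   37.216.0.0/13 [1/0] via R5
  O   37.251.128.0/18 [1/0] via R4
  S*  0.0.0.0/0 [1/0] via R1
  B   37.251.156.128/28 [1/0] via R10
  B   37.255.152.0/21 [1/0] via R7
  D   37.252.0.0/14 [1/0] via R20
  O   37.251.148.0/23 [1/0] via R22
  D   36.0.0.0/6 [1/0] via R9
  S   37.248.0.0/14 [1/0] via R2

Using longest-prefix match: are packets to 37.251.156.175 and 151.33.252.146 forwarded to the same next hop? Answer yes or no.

37.251.156.175: longest match 37.251.128.0/18 -> R4
151.33.252.146: longest match 0.0.0.0/0 -> R1

no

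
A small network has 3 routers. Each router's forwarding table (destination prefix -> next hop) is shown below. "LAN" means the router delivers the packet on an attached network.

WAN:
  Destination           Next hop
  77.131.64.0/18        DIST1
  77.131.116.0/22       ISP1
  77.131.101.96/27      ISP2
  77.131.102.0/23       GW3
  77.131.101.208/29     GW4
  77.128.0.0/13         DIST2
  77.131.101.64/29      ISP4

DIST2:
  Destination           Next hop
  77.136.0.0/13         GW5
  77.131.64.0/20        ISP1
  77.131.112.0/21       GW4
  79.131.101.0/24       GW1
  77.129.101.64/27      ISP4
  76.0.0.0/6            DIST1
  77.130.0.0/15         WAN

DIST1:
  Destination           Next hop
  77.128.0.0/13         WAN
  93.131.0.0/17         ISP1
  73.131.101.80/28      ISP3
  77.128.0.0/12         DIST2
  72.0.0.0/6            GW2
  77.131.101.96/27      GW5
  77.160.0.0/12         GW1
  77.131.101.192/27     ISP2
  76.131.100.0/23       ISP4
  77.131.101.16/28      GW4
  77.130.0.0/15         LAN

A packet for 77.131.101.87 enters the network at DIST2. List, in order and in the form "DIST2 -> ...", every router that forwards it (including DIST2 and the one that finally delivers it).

DIST2 -> WAN -> DIST1

At DIST2: longest match for 77.131.101.87 is 77.130.0.0/15 -> WAN
At WAN: longest match for 77.131.101.87 is 77.131.64.0/18 -> DIST1
At DIST1: longest match for 77.131.101.87 is 77.130.0.0/15 -> LAN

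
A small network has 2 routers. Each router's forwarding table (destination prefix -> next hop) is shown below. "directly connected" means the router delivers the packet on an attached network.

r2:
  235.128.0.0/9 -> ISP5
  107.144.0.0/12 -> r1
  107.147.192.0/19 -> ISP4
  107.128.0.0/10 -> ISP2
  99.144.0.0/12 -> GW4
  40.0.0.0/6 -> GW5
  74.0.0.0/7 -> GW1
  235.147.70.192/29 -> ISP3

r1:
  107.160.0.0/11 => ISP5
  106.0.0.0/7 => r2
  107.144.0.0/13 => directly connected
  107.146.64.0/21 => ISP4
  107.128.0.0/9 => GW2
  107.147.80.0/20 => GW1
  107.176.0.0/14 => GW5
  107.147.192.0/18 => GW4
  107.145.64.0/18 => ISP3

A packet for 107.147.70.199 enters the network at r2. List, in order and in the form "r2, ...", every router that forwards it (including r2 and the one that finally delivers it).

r2, r1

At r2: longest match for 107.147.70.199 is 107.144.0.0/12 -> r1
At r1: longest match for 107.147.70.199 is 107.144.0.0/13 -> directly connected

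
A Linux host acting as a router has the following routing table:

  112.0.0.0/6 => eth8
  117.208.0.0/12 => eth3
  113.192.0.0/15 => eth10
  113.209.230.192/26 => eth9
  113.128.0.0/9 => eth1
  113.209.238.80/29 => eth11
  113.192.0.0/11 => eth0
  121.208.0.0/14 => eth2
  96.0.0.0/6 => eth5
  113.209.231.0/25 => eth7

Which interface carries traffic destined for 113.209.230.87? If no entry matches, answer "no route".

eth0

Routes whose prefix contains 113.209.230.87:
  112.0.0.0/6 (112.0.0.0 - 115.255.255.255) -> eth8
  113.128.0.0/9 (113.128.0.0 - 113.255.255.255) -> eth1
  113.192.0.0/11 (113.192.0.0 - 113.223.255.255) -> eth0
More-specific entries that do NOT match:
  113.209.238.80/29 (113.209.238.80 - 113.209.238.87) does not contain 113.209.230.87
  113.209.230.192/26 (113.209.230.192 - 113.209.230.255) does not contain 113.209.230.87
  113.209.231.0/25 (113.209.231.0 - 113.209.231.127) does not contain 113.209.230.87
  113.192.0.0/15 (113.192.0.0 - 113.193.255.255) does not contain 113.209.230.87
  121.208.0.0/14 (121.208.0.0 - 121.211.255.255) does not contain 113.209.230.87
  117.208.0.0/12 (117.208.0.0 - 117.223.255.255) does not contain 113.209.230.87
Longest matching prefix is /11 -> interface eth0.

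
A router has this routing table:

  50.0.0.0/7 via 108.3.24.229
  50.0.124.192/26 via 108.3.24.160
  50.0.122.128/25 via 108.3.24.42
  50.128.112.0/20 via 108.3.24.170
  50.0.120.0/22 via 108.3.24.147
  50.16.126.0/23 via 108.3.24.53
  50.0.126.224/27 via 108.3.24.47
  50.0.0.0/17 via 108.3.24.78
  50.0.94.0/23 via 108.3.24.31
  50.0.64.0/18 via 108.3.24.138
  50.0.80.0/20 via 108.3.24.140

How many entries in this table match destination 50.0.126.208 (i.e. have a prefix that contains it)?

Prefixes containing 50.0.126.208:
  50.0.0.0/7 (50.0.0.0 - 51.255.255.255)
  50.0.0.0/17 (50.0.0.0 - 50.0.127.255)
  50.0.64.0/18 (50.0.64.0 - 50.0.127.255)
Total matching entries: 3.

3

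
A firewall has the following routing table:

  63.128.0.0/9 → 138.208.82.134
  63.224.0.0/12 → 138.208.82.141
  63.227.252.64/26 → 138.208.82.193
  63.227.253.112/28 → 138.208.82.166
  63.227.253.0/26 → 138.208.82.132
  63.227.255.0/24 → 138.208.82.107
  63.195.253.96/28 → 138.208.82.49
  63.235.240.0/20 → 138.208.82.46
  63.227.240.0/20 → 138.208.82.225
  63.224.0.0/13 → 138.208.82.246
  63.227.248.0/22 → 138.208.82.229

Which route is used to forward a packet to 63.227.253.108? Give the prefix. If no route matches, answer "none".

63.227.240.0/20

Entries matching 63.227.253.108:
  63.128.0.0/9 (63.128.0.0 - 63.255.255.255)
  63.224.0.0/12 (63.224.0.0 - 63.239.255.255)
  63.224.0.0/13 (63.224.0.0 - 63.231.255.255)
  63.227.240.0/20 (63.227.240.0 - 63.227.255.255)
Most specific is 63.227.240.0/20.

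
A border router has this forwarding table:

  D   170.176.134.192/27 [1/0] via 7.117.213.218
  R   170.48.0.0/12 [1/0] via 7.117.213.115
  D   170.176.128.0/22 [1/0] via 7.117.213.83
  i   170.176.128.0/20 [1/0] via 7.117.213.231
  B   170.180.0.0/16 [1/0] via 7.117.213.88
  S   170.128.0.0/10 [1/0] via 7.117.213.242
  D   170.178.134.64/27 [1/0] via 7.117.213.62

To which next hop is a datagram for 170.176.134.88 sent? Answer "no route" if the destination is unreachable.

Routes whose prefix contains 170.176.134.88:
  170.128.0.0/10 (170.128.0.0 - 170.191.255.255) -> 7.117.213.242
  170.176.128.0/20 (170.176.128.0 - 170.176.143.255) -> 7.117.213.231
More-specific entries that do NOT match:
  170.176.134.192/27 (170.176.134.192 - 170.176.134.223) does not contain 170.176.134.88
  170.178.134.64/27 (170.178.134.64 - 170.178.134.95) does not contain 170.176.134.88
  170.176.128.0/22 (170.176.128.0 - 170.176.131.255) does not contain 170.176.134.88
Longest matching prefix is /20 -> next hop 7.117.213.231.

7.117.213.231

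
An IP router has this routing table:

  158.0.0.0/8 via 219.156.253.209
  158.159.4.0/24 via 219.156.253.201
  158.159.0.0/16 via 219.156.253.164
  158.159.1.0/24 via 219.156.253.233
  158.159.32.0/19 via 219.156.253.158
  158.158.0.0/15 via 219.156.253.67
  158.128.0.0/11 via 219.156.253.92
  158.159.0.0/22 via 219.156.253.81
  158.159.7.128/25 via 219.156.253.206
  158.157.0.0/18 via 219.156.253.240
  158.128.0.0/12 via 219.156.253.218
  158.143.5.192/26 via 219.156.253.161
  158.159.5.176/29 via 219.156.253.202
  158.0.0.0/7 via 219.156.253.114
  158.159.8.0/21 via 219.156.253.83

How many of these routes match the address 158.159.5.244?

5

Prefixes containing 158.159.5.244:
  158.0.0.0/7 (158.0.0.0 - 159.255.255.255)
  158.0.0.0/8 (158.0.0.0 - 158.255.255.255)
  158.128.0.0/11 (158.128.0.0 - 158.159.255.255)
  158.158.0.0/15 (158.158.0.0 - 158.159.255.255)
  158.159.0.0/16 (158.159.0.0 - 158.159.255.255)
Total matching entries: 5.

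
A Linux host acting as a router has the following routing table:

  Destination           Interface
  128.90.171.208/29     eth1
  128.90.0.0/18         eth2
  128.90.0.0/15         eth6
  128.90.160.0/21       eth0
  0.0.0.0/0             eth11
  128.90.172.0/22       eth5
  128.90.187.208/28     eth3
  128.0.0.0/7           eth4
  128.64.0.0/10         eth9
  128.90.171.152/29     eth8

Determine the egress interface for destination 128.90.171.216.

Routes whose prefix contains 128.90.171.216:
  0.0.0.0/0 (default, matches everything) -> eth11
  128.0.0.0/7 (128.0.0.0 - 129.255.255.255) -> eth4
  128.64.0.0/10 (128.64.0.0 - 128.127.255.255) -> eth9
  128.90.0.0/15 (128.90.0.0 - 128.91.255.255) -> eth6
More-specific entries that do NOT match:
  128.90.171.208/29 (128.90.171.208 - 128.90.171.215) does not contain 128.90.171.216
  128.90.171.152/29 (128.90.171.152 - 128.90.171.159) does not contain 128.90.171.216
  128.90.187.208/28 (128.90.187.208 - 128.90.187.223) does not contain 128.90.171.216
  128.90.172.0/22 (128.90.172.0 - 128.90.175.255) does not contain 128.90.171.216
  128.90.160.0/21 (128.90.160.0 - 128.90.167.255) does not contain 128.90.171.216
  128.90.0.0/18 (128.90.0.0 - 128.90.63.255) does not contain 128.90.171.216
Longest matching prefix is /15 -> interface eth6.

eth6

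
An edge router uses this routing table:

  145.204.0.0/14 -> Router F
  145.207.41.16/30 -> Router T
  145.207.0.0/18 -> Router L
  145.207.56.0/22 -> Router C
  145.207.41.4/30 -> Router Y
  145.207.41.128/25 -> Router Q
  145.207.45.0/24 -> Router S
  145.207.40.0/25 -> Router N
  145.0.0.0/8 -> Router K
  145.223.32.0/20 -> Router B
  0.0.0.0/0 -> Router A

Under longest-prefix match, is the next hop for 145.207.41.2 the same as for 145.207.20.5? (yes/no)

145.207.41.2: longest match 145.207.0.0/18 -> Router L
145.207.20.5: longest match 145.207.0.0/18 -> Router L

yes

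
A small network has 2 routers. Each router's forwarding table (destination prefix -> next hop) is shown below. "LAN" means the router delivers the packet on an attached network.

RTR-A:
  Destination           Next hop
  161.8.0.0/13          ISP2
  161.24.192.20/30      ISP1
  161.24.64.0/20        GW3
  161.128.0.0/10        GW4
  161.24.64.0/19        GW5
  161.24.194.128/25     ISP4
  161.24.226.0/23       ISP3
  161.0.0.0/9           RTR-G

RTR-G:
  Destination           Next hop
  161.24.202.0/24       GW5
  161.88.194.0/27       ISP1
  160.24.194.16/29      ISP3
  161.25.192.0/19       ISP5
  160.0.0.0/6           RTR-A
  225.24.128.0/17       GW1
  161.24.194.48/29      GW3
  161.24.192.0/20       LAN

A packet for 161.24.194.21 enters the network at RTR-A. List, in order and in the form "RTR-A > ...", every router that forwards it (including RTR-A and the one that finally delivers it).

At RTR-A: longest match for 161.24.194.21 is 161.0.0.0/9 -> RTR-G
At RTR-G: longest match for 161.24.194.21 is 161.24.192.0/20 -> LAN

RTR-A > RTR-G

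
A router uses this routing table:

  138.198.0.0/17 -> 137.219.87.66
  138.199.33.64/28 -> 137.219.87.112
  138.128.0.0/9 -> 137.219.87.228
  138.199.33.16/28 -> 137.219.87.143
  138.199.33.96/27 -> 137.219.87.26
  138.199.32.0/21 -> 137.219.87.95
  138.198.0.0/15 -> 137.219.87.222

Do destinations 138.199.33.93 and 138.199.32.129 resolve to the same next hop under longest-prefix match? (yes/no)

yes

138.199.33.93: longest match 138.199.32.0/21 -> 137.219.87.95
138.199.32.129: longest match 138.199.32.0/21 -> 137.219.87.95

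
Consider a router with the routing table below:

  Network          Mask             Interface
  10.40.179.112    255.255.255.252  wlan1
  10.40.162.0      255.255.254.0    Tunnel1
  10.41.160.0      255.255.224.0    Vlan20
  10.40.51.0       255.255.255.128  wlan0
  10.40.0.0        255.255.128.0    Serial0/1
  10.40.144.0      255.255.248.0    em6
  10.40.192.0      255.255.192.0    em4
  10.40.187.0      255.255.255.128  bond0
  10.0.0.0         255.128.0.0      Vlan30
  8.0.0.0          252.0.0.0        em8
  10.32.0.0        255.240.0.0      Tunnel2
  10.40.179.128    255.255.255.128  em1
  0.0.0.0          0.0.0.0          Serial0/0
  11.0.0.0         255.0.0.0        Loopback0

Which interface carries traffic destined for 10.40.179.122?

Routes whose prefix contains 10.40.179.122:
  0.0.0.0/0 (default, matches everything) -> Serial0/0
  8.0.0.0/6 (8.0.0.0 - 11.255.255.255) -> em8
  10.0.0.0/9 (10.0.0.0 - 10.127.255.255) -> Vlan30
  10.32.0.0/12 (10.32.0.0 - 10.47.255.255) -> Tunnel2
More-specific entries that do NOT match:
  10.40.179.112/30 (10.40.179.112 - 10.40.179.115) does not contain 10.40.179.122
  10.40.51.0/25 (10.40.51.0 - 10.40.51.127) does not contain 10.40.179.122
  10.40.187.0/25 (10.40.187.0 - 10.40.187.127) does not contain 10.40.179.122
  10.40.179.128/25 (10.40.179.128 - 10.40.179.255) does not contain 10.40.179.122
  10.40.162.0/23 (10.40.162.0 - 10.40.163.255) does not contain 10.40.179.122
  10.40.144.0/21 (10.40.144.0 - 10.40.151.255) does not contain 10.40.179.122
  10.41.160.0/19 (10.41.160.0 - 10.41.191.255) does not contain 10.40.179.122
  10.40.192.0/18 (10.40.192.0 - 10.40.255.255) does not contain 10.40.179.122
  10.40.0.0/17 (10.40.0.0 - 10.40.127.255) does not contain 10.40.179.122
Longest matching prefix is /12 -> interface Tunnel2.

Tunnel2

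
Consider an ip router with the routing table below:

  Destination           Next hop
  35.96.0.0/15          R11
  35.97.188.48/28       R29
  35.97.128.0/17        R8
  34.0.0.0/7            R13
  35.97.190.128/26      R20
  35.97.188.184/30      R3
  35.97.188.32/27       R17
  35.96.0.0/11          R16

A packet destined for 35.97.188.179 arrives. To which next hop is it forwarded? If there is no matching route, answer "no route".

Routes whose prefix contains 35.97.188.179:
  34.0.0.0/7 (34.0.0.0 - 35.255.255.255) -> R13
  35.96.0.0/11 (35.96.0.0 - 35.127.255.255) -> R16
  35.96.0.0/15 (35.96.0.0 - 35.97.255.255) -> R11
  35.97.128.0/17 (35.97.128.0 - 35.97.255.255) -> R8
More-specific entries that do NOT match:
  35.97.188.184/30 (35.97.188.184 - 35.97.188.187) does not contain 35.97.188.179
  35.97.188.48/28 (35.97.188.48 - 35.97.188.63) does not contain 35.97.188.179
  35.97.188.32/27 (35.97.188.32 - 35.97.188.63) does not contain 35.97.188.179
  35.97.190.128/26 (35.97.190.128 - 35.97.190.191) does not contain 35.97.188.179
Longest matching prefix is /17 -> next hop R8.

R8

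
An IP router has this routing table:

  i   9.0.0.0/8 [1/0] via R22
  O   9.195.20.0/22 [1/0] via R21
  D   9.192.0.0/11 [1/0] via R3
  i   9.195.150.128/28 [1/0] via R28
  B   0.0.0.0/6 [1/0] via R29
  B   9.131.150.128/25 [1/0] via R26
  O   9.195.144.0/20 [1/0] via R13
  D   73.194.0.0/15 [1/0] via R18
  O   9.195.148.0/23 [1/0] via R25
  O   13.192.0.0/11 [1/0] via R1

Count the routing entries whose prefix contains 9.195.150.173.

Prefixes containing 9.195.150.173:
  9.0.0.0/8 (9.0.0.0 - 9.255.255.255)
  9.192.0.0/11 (9.192.0.0 - 9.223.255.255)
  9.195.144.0/20 (9.195.144.0 - 9.195.159.255)
Total matching entries: 3.

3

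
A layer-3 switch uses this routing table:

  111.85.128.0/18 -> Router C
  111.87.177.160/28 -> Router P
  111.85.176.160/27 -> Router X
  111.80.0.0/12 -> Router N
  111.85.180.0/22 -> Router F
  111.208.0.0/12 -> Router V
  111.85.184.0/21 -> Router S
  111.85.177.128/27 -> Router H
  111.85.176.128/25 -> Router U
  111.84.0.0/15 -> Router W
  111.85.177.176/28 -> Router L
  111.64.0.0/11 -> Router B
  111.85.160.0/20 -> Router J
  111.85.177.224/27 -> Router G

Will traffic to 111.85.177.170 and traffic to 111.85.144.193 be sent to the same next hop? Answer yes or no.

111.85.177.170: longest match 111.85.128.0/18 -> Router C
111.85.144.193: longest match 111.85.128.0/18 -> Router C

yes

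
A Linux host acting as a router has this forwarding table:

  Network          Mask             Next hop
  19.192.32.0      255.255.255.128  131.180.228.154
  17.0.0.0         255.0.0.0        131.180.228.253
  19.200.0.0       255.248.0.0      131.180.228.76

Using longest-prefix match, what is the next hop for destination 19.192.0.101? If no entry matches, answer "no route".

no route

No entry's prefix contains 19.192.0.101; there is no default route.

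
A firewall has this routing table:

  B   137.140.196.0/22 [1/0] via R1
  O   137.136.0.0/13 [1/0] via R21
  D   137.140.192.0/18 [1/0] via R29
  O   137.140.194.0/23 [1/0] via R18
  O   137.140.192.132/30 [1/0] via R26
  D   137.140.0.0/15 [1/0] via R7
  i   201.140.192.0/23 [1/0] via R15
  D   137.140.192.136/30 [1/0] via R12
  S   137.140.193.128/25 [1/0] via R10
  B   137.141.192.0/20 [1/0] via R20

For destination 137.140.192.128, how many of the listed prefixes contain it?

3

Prefixes containing 137.140.192.128:
  137.136.0.0/13 (137.136.0.0 - 137.143.255.255)
  137.140.0.0/15 (137.140.0.0 - 137.141.255.255)
  137.140.192.0/18 (137.140.192.0 - 137.140.255.255)
Total matching entries: 3.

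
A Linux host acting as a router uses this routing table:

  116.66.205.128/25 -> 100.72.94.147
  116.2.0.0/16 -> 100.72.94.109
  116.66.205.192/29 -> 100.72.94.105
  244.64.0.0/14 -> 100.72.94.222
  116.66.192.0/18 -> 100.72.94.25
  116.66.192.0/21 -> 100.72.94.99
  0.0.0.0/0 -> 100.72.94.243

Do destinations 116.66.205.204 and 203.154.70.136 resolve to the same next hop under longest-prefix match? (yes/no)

116.66.205.204: longest match 116.66.205.128/25 -> 100.72.94.147
203.154.70.136: longest match 0.0.0.0/0 -> 100.72.94.243

no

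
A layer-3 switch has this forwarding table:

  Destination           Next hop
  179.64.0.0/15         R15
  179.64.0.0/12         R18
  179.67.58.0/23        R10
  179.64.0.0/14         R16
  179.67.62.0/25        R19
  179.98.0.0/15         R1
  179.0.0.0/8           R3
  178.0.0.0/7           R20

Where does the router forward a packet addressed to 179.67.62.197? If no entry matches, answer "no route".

Routes whose prefix contains 179.67.62.197:
  178.0.0.0/7 (178.0.0.0 - 179.255.255.255) -> R20
  179.0.0.0/8 (179.0.0.0 - 179.255.255.255) -> R3
  179.64.0.0/12 (179.64.0.0 - 179.79.255.255) -> R18
  179.64.0.0/14 (179.64.0.0 - 179.67.255.255) -> R16
More-specific entries that do NOT match:
  179.67.62.0/25 (179.67.62.0 - 179.67.62.127) does not contain 179.67.62.197
  179.67.58.0/23 (179.67.58.0 - 179.67.59.255) does not contain 179.67.62.197
  179.64.0.0/15 (179.64.0.0 - 179.65.255.255) does not contain 179.67.62.197
  179.98.0.0/15 (179.98.0.0 - 179.99.255.255) does not contain 179.67.62.197
Longest matching prefix is /14 -> next hop R16.

R16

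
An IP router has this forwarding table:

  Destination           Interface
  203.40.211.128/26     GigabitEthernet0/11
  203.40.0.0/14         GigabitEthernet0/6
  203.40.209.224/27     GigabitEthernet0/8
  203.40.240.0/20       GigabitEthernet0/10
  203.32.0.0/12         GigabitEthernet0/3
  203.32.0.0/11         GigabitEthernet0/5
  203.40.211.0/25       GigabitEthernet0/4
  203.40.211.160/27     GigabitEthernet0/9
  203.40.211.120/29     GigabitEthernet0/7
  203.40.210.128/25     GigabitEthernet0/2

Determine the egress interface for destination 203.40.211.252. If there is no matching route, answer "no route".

GigabitEthernet0/6

Routes whose prefix contains 203.40.211.252:
  203.32.0.0/11 (203.32.0.0 - 203.63.255.255) -> GigabitEthernet0/5
  203.32.0.0/12 (203.32.0.0 - 203.47.255.255) -> GigabitEthernet0/3
  203.40.0.0/14 (203.40.0.0 - 203.43.255.255) -> GigabitEthernet0/6
More-specific entries that do NOT match:
  203.40.211.120/29 (203.40.211.120 - 203.40.211.127) does not contain 203.40.211.252
  203.40.209.224/27 (203.40.209.224 - 203.40.209.255) does not contain 203.40.211.252
  203.40.211.160/27 (203.40.211.160 - 203.40.211.191) does not contain 203.40.211.252
  203.40.211.128/26 (203.40.211.128 - 203.40.211.191) does not contain 203.40.211.252
  203.40.211.0/25 (203.40.211.0 - 203.40.211.127) does not contain 203.40.211.252
  203.40.210.128/25 (203.40.210.128 - 203.40.210.255) does not contain 203.40.211.252
  203.40.240.0/20 (203.40.240.0 - 203.40.255.255) does not contain 203.40.211.252
Longest matching prefix is /14 -> interface GigabitEthernet0/6.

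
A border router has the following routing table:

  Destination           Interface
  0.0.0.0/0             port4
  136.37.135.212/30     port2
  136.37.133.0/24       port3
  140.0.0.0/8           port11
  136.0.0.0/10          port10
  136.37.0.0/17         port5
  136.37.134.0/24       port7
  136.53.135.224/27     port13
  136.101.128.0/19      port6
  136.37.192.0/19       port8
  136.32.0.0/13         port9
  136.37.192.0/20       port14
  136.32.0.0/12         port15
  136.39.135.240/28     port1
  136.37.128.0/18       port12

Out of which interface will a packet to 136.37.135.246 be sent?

Routes whose prefix contains 136.37.135.246:
  0.0.0.0/0 (default, matches everything) -> port4
  136.0.0.0/10 (136.0.0.0 - 136.63.255.255) -> port10
  136.32.0.0/12 (136.32.0.0 - 136.47.255.255) -> port15
  136.32.0.0/13 (136.32.0.0 - 136.39.255.255) -> port9
  136.37.128.0/18 (136.37.128.0 - 136.37.191.255) -> port12
More-specific entries that do NOT match:
  136.37.135.212/30 (136.37.135.212 - 136.37.135.215) does not contain 136.37.135.246
  136.39.135.240/28 (136.39.135.240 - 136.39.135.255) does not contain 136.37.135.246
  136.53.135.224/27 (136.53.135.224 - 136.53.135.255) does not contain 136.37.135.246
  136.37.133.0/24 (136.37.133.0 - 136.37.133.255) does not contain 136.37.135.246
  136.37.134.0/24 (136.37.134.0 - 136.37.134.255) does not contain 136.37.135.246
  136.37.192.0/20 (136.37.192.0 - 136.37.207.255) does not contain 136.37.135.246
  136.101.128.0/19 (136.101.128.0 - 136.101.159.255) does not contain 136.37.135.246
  136.37.192.0/19 (136.37.192.0 - 136.37.223.255) does not contain 136.37.135.246
Longest matching prefix is /18 -> interface port12.

port12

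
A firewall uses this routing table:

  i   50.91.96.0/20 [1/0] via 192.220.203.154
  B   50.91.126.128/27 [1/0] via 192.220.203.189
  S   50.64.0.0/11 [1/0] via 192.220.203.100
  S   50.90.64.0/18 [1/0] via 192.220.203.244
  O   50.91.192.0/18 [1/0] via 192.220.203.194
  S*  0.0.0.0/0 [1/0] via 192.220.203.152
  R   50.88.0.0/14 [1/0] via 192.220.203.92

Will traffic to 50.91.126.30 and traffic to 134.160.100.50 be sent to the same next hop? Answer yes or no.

no

50.91.126.30: longest match 50.88.0.0/14 -> 192.220.203.92
134.160.100.50: longest match 0.0.0.0/0 -> 192.220.203.152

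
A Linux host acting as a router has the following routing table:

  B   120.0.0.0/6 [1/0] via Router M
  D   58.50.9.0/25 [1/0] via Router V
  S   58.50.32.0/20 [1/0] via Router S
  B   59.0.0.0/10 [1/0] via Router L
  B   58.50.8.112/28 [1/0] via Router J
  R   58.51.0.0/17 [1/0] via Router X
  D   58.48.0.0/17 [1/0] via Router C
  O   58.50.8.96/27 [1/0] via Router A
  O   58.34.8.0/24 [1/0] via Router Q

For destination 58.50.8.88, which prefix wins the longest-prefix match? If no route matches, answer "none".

none

58.50.8.88 is outside every listed prefix and there is no default route.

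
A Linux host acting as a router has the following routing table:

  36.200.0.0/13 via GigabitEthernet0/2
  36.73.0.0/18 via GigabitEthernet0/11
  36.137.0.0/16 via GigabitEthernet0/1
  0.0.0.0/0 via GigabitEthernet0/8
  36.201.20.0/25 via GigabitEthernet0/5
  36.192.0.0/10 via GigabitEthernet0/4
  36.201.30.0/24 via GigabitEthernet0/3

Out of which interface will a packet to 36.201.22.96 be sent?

GigabitEthernet0/2

Routes whose prefix contains 36.201.22.96:
  0.0.0.0/0 (default, matches everything) -> GigabitEthernet0/8
  36.192.0.0/10 (36.192.0.0 - 36.255.255.255) -> GigabitEthernet0/4
  36.200.0.0/13 (36.200.0.0 - 36.207.255.255) -> GigabitEthernet0/2
More-specific entries that do NOT match:
  36.201.20.0/25 (36.201.20.0 - 36.201.20.127) does not contain 36.201.22.96
  36.201.30.0/24 (36.201.30.0 - 36.201.30.255) does not contain 36.201.22.96
  36.73.0.0/18 (36.73.0.0 - 36.73.63.255) does not contain 36.201.22.96
  36.137.0.0/16 (36.137.0.0 - 36.137.255.255) does not contain 36.201.22.96
Longest matching prefix is /13 -> interface GigabitEthernet0/2.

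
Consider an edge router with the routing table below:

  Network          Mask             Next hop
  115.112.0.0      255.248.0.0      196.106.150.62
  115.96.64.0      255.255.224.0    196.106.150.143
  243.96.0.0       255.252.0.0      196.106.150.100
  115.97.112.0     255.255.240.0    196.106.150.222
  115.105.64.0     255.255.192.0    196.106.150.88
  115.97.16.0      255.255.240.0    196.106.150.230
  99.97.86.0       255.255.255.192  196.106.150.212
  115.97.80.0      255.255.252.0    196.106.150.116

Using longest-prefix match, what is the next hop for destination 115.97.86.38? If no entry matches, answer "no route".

no route

No entry's prefix contains 115.97.86.38; there is no default route.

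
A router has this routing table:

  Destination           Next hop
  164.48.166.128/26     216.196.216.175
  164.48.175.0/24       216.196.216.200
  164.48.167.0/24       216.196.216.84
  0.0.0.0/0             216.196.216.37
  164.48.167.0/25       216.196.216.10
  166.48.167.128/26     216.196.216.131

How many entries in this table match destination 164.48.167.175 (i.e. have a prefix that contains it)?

Prefixes containing 164.48.167.175:
  0.0.0.0/0 (default, matches everything)
  164.48.167.0/24 (164.48.167.0 - 164.48.167.255)
Total matching entries: 2.

2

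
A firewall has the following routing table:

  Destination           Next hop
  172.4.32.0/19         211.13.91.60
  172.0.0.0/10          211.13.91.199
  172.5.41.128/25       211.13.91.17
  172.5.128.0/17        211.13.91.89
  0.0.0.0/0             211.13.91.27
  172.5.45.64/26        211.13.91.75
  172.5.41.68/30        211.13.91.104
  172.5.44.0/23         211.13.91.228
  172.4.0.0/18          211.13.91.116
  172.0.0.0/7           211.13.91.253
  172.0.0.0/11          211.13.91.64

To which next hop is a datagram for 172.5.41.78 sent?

Routes whose prefix contains 172.5.41.78:
  0.0.0.0/0 (default, matches everything) -> 211.13.91.27
  172.0.0.0/7 (172.0.0.0 - 173.255.255.255) -> 211.13.91.253
  172.0.0.0/10 (172.0.0.0 - 172.63.255.255) -> 211.13.91.199
  172.0.0.0/11 (172.0.0.0 - 172.31.255.255) -> 211.13.91.64
More-specific entries that do NOT match:
  172.5.41.68/30 (172.5.41.68 - 172.5.41.71) does not contain 172.5.41.78
  172.5.45.64/26 (172.5.45.64 - 172.5.45.127) does not contain 172.5.41.78
  172.5.41.128/25 (172.5.41.128 - 172.5.41.255) does not contain 172.5.41.78
  172.5.44.0/23 (172.5.44.0 - 172.5.45.255) does not contain 172.5.41.78
  172.4.32.0/19 (172.4.32.0 - 172.4.63.255) does not contain 172.5.41.78
  172.4.0.0/18 (172.4.0.0 - 172.4.63.255) does not contain 172.5.41.78
  172.5.128.0/17 (172.5.128.0 - 172.5.255.255) does not contain 172.5.41.78
Longest matching prefix is /11 -> next hop 211.13.91.64.

211.13.91.64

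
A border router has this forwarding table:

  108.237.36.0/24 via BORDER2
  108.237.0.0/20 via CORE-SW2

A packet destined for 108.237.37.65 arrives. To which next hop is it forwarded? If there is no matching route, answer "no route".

no route

No entry's prefix contains 108.237.37.65; there is no default route.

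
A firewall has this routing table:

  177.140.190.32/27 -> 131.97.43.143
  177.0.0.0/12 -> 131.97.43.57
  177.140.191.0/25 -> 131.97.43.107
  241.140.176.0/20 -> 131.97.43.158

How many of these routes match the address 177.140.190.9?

No listed prefix contains 177.140.190.9.
Total matching entries: 0.

0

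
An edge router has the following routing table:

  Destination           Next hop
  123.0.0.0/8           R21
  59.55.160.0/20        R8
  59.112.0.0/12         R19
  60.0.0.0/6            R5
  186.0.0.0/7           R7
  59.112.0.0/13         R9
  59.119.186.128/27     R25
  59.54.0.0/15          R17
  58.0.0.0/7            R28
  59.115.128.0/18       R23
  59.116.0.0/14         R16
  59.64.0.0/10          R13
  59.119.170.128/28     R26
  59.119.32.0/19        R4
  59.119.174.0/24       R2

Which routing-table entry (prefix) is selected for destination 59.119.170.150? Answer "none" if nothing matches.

59.116.0.0/14

Entries matching 59.119.170.150:
  58.0.0.0/7 (58.0.0.0 - 59.255.255.255)
  59.64.0.0/10 (59.64.0.0 - 59.127.255.255)
  59.112.0.0/12 (59.112.0.0 - 59.127.255.255)
  59.112.0.0/13 (59.112.0.0 - 59.119.255.255)
  59.116.0.0/14 (59.116.0.0 - 59.119.255.255)
Most specific is 59.116.0.0/14.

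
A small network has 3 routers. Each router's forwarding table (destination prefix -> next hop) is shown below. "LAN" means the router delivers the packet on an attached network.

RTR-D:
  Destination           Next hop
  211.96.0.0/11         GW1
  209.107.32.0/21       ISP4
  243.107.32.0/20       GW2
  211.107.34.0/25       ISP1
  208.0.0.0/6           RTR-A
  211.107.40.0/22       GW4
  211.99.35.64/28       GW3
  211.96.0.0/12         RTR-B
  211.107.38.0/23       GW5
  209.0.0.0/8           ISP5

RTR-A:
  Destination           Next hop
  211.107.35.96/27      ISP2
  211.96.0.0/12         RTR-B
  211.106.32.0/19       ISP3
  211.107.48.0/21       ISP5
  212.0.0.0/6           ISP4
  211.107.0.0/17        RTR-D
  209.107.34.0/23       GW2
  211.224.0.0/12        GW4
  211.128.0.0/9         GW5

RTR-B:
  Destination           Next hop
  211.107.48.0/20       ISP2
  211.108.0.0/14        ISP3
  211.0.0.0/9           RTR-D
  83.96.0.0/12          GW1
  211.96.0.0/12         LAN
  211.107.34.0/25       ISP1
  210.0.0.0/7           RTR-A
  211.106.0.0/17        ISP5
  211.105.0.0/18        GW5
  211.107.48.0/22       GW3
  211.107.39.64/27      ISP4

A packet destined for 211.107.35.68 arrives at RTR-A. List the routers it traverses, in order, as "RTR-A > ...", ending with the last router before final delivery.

RTR-A > RTR-D > RTR-B

At RTR-A: longest match for 211.107.35.68 is 211.107.0.0/17 -> RTR-D
At RTR-D: longest match for 211.107.35.68 is 211.96.0.0/12 -> RTR-B
At RTR-B: longest match for 211.107.35.68 is 211.96.0.0/12 -> LAN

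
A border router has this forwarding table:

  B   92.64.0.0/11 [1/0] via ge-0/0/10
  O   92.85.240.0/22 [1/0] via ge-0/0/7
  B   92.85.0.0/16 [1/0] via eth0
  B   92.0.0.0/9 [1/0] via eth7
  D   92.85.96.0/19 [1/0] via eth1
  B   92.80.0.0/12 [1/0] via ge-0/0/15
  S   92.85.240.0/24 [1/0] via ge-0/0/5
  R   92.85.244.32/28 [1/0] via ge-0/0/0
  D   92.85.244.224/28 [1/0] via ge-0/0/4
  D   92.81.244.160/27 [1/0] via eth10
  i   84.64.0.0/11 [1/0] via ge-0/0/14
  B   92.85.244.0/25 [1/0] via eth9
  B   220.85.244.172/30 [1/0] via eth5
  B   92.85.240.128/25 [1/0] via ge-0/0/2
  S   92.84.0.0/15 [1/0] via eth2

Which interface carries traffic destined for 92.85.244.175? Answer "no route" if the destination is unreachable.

Routes whose prefix contains 92.85.244.175:
  92.0.0.0/9 (92.0.0.0 - 92.127.255.255) -> eth7
  92.64.0.0/11 (92.64.0.0 - 92.95.255.255) -> ge-0/0/10
  92.80.0.0/12 (92.80.0.0 - 92.95.255.255) -> ge-0/0/15
  92.84.0.0/15 (92.84.0.0 - 92.85.255.255) -> eth2
  92.85.0.0/16 (92.85.0.0 - 92.85.255.255) -> eth0
More-specific entries that do NOT match:
  220.85.244.172/30 (220.85.244.172 - 220.85.244.175) does not contain 92.85.244.175
  92.85.244.32/28 (92.85.244.32 - 92.85.244.47) does not contain 92.85.244.175
  92.85.244.224/28 (92.85.244.224 - 92.85.244.239) does not contain 92.85.244.175
  92.81.244.160/27 (92.81.244.160 - 92.81.244.191) does not contain 92.85.244.175
  92.85.244.0/25 (92.85.244.0 - 92.85.244.127) does not contain 92.85.244.175
  92.85.240.128/25 (92.85.240.128 - 92.85.240.255) does not contain 92.85.244.175
  92.85.240.0/24 (92.85.240.0 - 92.85.240.255) does not contain 92.85.244.175
  92.85.240.0/22 (92.85.240.0 - 92.85.243.255) does not contain 92.85.244.175
  92.85.96.0/19 (92.85.96.0 - 92.85.127.255) does not contain 92.85.244.175
Longest matching prefix is /16 -> interface eth0.

eth0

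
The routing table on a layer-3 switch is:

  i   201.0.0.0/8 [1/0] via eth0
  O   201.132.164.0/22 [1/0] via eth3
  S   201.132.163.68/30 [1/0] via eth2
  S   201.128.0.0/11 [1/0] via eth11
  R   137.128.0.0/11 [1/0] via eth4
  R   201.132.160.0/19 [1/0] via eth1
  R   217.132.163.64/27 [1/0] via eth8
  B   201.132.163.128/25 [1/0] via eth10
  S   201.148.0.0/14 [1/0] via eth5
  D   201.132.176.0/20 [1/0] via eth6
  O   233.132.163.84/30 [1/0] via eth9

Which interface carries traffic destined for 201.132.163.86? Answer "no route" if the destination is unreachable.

eth1

Routes whose prefix contains 201.132.163.86:
  201.0.0.0/8 (201.0.0.0 - 201.255.255.255) -> eth0
  201.128.0.0/11 (201.128.0.0 - 201.159.255.255) -> eth11
  201.132.160.0/19 (201.132.160.0 - 201.132.191.255) -> eth1
More-specific entries that do NOT match:
  201.132.163.68/30 (201.132.163.68 - 201.132.163.71) does not contain 201.132.163.86
  233.132.163.84/30 (233.132.163.84 - 233.132.163.87) does not contain 201.132.163.86
  217.132.163.64/27 (217.132.163.64 - 217.132.163.95) does not contain 201.132.163.86
  201.132.163.128/25 (201.132.163.128 - 201.132.163.255) does not contain 201.132.163.86
  201.132.164.0/22 (201.132.164.0 - 201.132.167.255) does not contain 201.132.163.86
  201.132.176.0/20 (201.132.176.0 - 201.132.191.255) does not contain 201.132.163.86
Longest matching prefix is /19 -> interface eth1.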